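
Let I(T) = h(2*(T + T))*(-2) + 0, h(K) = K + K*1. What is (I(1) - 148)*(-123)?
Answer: 20172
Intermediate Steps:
h(K) = 2*K (h(K) = K + K = 2*K)
I(T) = -16*T (I(T) = (2*(2*(T + T)))*(-2) + 0 = (2*(2*(2*T)))*(-2) + 0 = (2*(4*T))*(-2) + 0 = (8*T)*(-2) + 0 = -16*T + 0 = -16*T)
(I(1) - 148)*(-123) = (-16*1 - 148)*(-123) = (-16 - 148)*(-123) = -164*(-123) = 20172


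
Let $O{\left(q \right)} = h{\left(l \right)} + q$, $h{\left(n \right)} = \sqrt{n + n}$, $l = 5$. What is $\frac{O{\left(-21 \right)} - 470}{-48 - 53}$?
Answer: $\frac{491}{101} - \frac{\sqrt{10}}{101} \approx 4.8301$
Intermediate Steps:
$h{\left(n \right)} = \sqrt{2} \sqrt{n}$ ($h{\left(n \right)} = \sqrt{2 n} = \sqrt{2} \sqrt{n}$)
$O{\left(q \right)} = q + \sqrt{10}$ ($O{\left(q \right)} = \sqrt{2} \sqrt{5} + q = \sqrt{10} + q = q + \sqrt{10}$)
$\frac{O{\left(-21 \right)} - 470}{-48 - 53} = \frac{\left(-21 + \sqrt{10}\right) - 470}{-48 - 53} = \frac{-491 + \sqrt{10}}{-101} = \left(-491 + \sqrt{10}\right) \left(- \frac{1}{101}\right) = \frac{491}{101} - \frac{\sqrt{10}}{101}$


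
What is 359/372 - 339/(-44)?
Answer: 8869/1023 ≈ 8.6696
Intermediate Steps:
359/372 - 339/(-44) = 359*(1/372) - 339*(-1/44) = 359/372 + 339/44 = 8869/1023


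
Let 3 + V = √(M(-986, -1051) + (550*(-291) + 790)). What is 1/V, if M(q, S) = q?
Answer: -3/160255 - I*√160246/160255 ≈ -1.872e-5 - 0.0024979*I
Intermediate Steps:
V = -3 + I*√160246 (V = -3 + √(-986 + (550*(-291) + 790)) = -3 + √(-986 + (-160050 + 790)) = -3 + √(-986 - 159260) = -3 + √(-160246) = -3 + I*√160246 ≈ -3.0 + 400.31*I)
1/V = 1/(-3 + I*√160246)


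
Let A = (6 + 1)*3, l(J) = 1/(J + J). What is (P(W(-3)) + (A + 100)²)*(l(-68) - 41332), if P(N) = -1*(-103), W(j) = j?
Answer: -10359784979/17 ≈ -6.0940e+8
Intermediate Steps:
l(J) = 1/(2*J)
P(N) = 103
A = 21 (A = 7*3 = 21)
(P(W(-3)) + (A + 100)²)*(l(-68) - 41332) = (103 + (21 + 100)²)*((½)/(-68) - 41332) = (103 + 121²)*((½)*(-1/68) - 41332) = (103 + 14641)*(-1/136 - 41332) = 14744*(-5621153/136) = -10359784979/17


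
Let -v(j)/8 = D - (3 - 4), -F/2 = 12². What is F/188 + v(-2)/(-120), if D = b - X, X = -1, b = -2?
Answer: -72/47 ≈ -1.5319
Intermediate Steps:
F = -288 (F = -2*12² = -2*144 = -288)
D = -1 (D = -2 - 1*(-1) = -2 + 1 = -1)
v(j) = 0 (v(j) = -8*(-1 - (3 - 4)) = -8*(-1 - 1*(-1)) = -8*(-1 + 1) = -8*0 = 0)
F/188 + v(-2)/(-120) = -288/188 + 0/(-120) = -288*1/188 + 0*(-1/120) = -72/47 + 0 = -72/47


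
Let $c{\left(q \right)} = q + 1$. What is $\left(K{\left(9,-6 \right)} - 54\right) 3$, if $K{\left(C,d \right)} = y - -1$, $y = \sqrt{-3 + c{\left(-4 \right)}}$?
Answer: $-159 + 3 i \sqrt{6} \approx -159.0 + 7.3485 i$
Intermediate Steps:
$c{\left(q \right)} = 1 + q$
$y = i \sqrt{6}$ ($y = \sqrt{-3 + \left(1 - 4\right)} = \sqrt{-3 - 3} = \sqrt{-6} = i \sqrt{6} \approx 2.4495 i$)
$K{\left(C,d \right)} = 1 + i \sqrt{6}$ ($K{\left(C,d \right)} = i \sqrt{6} - -1 = i \sqrt{6} + 1 = 1 + i \sqrt{6}$)
$\left(K{\left(9,-6 \right)} - 54\right) 3 = \left(\left(1 + i \sqrt{6}\right) - 54\right) 3 = \left(-53 + i \sqrt{6}\right) 3 = -159 + 3 i \sqrt{6}$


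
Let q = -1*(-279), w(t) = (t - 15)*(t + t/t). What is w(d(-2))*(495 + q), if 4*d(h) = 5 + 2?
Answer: -225621/8 ≈ -28203.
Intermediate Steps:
d(h) = 7/4 (d(h) = (5 + 2)/4 = (1/4)*7 = 7/4)
w(t) = (1 + t)*(-15 + t) (w(t) = (-15 + t)*(t + 1) = (-15 + t)*(1 + t) = (1 + t)*(-15 + t))
q = 279
w(d(-2))*(495 + q) = (-15 + (7/4)**2 - 14*7/4)*(495 + 279) = (-15 + 49/16 - 49/2)*774 = -583/16*774 = -225621/8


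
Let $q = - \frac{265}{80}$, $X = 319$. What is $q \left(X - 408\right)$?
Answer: $\frac{4717}{16} \approx 294.81$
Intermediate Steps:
$q = - \frac{53}{16}$ ($q = \left(-265\right) \frac{1}{80} = - \frac{53}{16} \approx -3.3125$)
$q \left(X - 408\right) = - \frac{53 \left(319 - 408\right)}{16} = \left(- \frac{53}{16}\right) \left(-89\right) = \frac{4717}{16}$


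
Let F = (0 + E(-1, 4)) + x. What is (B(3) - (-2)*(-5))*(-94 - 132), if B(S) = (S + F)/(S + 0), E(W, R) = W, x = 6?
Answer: 4972/3 ≈ 1657.3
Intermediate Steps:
F = 5 (F = (0 - 1) + 6 = -1 + 6 = 5)
B(S) = (5 + S)/S (B(S) = (S + 5)/(S + 0) = (5 + S)/S)
(B(3) - (-2)*(-5))*(-94 - 132) = ((5 + 3)/3 - (-2)*(-5))*(-94 - 132) = ((⅓)*8 - 1*10)*(-226) = (8/3 - 10)*(-226) = -22/3*(-226) = 4972/3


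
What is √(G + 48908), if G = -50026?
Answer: I*√1118 ≈ 33.437*I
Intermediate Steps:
√(G + 48908) = √(-50026 + 48908) = √(-1118) = I*√1118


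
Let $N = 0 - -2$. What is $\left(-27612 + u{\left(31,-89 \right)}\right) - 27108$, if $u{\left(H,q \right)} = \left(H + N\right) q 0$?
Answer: $-54720$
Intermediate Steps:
$N = 2$ ($N = 0 + 2 = 2$)
$u{\left(H,q \right)} = 0$ ($u{\left(H,q \right)} = \left(H + 2\right) q 0 = \left(2 + H\right) 0 = 0$)
$\left(-27612 + u{\left(31,-89 \right)}\right) - 27108 = \left(-27612 + 0\right) - 27108 = -27612 - 27108 = -54720$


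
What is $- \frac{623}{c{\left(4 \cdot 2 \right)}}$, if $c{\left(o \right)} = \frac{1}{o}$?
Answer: $-4984$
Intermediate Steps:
$- \frac{623}{c{\left(4 \cdot 2 \right)}} = - \frac{623}{\frac{1}{4 \cdot 2}} = - \frac{623}{\frac{1}{8}} = - 623 \frac{1}{\frac{1}{8}} = \left(-623\right) 8 = -4984$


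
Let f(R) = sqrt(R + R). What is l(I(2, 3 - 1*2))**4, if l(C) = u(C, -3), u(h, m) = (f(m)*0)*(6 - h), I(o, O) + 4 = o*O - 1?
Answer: 0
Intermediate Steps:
f(R) = sqrt(2)*sqrt(R) (f(R) = sqrt(2*R) = sqrt(2)*sqrt(R))
I(o, O) = -5 + O*o (I(o, O) = -4 + (o*O - 1) = -4 + (O*o - 1) = -4 + (-1 + O*o) = -5 + O*o)
u(h, m) = 0 (u(h, m) = ((sqrt(2)*sqrt(m))*0)*(6 - h) = 0*(6 - h) = 0)
l(C) = 0
l(I(2, 3 - 1*2))**4 = 0**4 = 0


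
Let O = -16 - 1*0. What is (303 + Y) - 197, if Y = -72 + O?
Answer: 18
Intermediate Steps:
O = -16 (O = -16 + 0 = -16)
Y = -88 (Y = -72 - 16 = -88)
(303 + Y) - 197 = (303 - 88) - 197 = 215 - 197 = 18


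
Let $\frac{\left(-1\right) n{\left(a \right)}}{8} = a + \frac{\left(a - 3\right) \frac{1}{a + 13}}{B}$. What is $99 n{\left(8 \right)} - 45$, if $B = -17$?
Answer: $- \frac{758019}{119} \approx -6369.9$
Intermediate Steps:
$n{\left(a \right)} = - 8 a + \frac{8 \left(-3 + a\right)}{17 \left(13 + a\right)}$ ($n{\left(a \right)} = - 8 \left(a + \frac{\left(a - 3\right) \frac{1}{a + 13}}{-17}\right) = - 8 \left(a + \frac{-3 + a}{13 + a} \left(- \frac{1}{17}\right)\right) = - 8 \left(a - \frac{-3 + a}{17 \left(13 + a\right)}\right) = - 8 a + \frac{8 \left(-3 + a\right)}{17 \left(13 + a\right)}$)
$99 n{\left(8 \right)} - 45 = 99 \frac{8 \left(-3 - 1760 - 17 \cdot 8^{2}\right)}{17 \left(13 + 8\right)} - 45 = 99 \frac{8 \left(-3 - 1760 - 1088\right)}{17 \cdot 21} - 45 = 99 \cdot \frac{8}{17} \cdot \frac{1}{21} \left(-3 - 1760 - 1088\right) - 45 = 99 \cdot \frac{8}{17} \cdot \frac{1}{21} \left(-2851\right) - 45 = 99 \left(- \frac{22808}{357}\right) - 45 = - \frac{752664}{119} - 45 = - \frac{758019}{119}$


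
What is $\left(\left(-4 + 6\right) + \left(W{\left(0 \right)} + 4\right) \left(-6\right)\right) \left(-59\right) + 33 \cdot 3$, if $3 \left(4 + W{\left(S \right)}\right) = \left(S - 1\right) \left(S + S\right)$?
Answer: $-19$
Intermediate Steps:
$W{\left(S \right)} = -4 + \frac{2 S \left(-1 + S\right)}{3}$ ($W{\left(S \right)} = -4 + \frac{\left(S - 1\right) \left(S + S\right)}{3} = -4 + \frac{\left(-1 + S\right) 2 S}{3} = -4 + \frac{2 S \left(-1 + S\right)}{3}$)
$\left(\left(-4 + 6\right) + \left(W{\left(0 \right)} + 4\right) \left(-6\right)\right) \left(-59\right) + 33 \cdot 3 = \left(\left(-4 + 6\right) + \left(\left(-4 - 0 + \frac{2 \cdot 0^{2}}{3}\right) + 4\right) \left(-6\right)\right) \left(-59\right) + 33 \cdot 3 = \left(2 + \left(\left(-4 + 0 + \frac{2}{3} \cdot 0\right) + 4\right) \left(-6\right)\right) \left(-59\right) + 99 = \left(2 + \left(\left(-4 + 0 + 0\right) + 4\right) \left(-6\right)\right) \left(-59\right) + 99 = \left(2 + \left(-4 + 4\right) \left(-6\right)\right) \left(-59\right) + 99 = \left(2 + 0 \left(-6\right)\right) \left(-59\right) + 99 = \left(2 + 0\right) \left(-59\right) + 99 = 2 \left(-59\right) + 99 = -118 + 99 = -19$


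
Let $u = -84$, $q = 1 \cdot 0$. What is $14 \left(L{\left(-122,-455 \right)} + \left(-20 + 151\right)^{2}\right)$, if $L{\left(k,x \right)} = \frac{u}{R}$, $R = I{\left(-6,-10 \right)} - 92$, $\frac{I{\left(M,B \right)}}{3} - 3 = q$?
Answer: $\frac{19942258}{83} \approx 2.4027 \cdot 10^{5}$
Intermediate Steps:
$q = 0$
$I{\left(M,B \right)} = 9$ ($I{\left(M,B \right)} = 9 + 3 \cdot 0 = 9 + 0 = 9$)
$R = -83$ ($R = 9 - 92 = -83$)
$L{\left(k,x \right)} = \frac{84}{83}$ ($L{\left(k,x \right)} = - \frac{84}{-83} = \left(-84\right) \left(- \frac{1}{83}\right) = \frac{84}{83}$)
$14 \left(L{\left(-122,-455 \right)} + \left(-20 + 151\right)^{2}\right) = 14 \left(\frac{84}{83} + \left(-20 + 151\right)^{2}\right) = 14 \left(\frac{84}{83} + 131^{2}\right) = 14 \left(\frac{84}{83} + 17161\right) = 14 \cdot \frac{1424447}{83} = \frac{19942258}{83}$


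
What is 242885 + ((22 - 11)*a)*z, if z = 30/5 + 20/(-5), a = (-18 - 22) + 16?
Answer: 242357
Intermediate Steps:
a = -24 (a = -40 + 16 = -24)
z = 2 (z = 30*(⅕) + 20*(-⅕) = 6 - 4 = 2)
242885 + ((22 - 11)*a)*z = 242885 + ((22 - 11)*(-24))*2 = 242885 + (11*(-24))*2 = 242885 - 264*2 = 242885 - 528 = 242357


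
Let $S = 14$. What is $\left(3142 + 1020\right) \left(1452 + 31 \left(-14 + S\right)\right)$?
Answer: $6043224$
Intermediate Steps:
$\left(3142 + 1020\right) \left(1452 + 31 \left(-14 + S\right)\right) = \left(3142 + 1020\right) \left(1452 + 31 \left(-14 + 14\right)\right) = 4162 \left(1452 + 31 \cdot 0\right) = 4162 \left(1452 + 0\right) = 4162 \cdot 1452 = 6043224$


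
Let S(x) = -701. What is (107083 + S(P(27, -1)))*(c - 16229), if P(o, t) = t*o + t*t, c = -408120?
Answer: -45143095318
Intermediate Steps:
P(o, t) = t² + o*t (P(o, t) = o*t + t² = t² + o*t)
(107083 + S(P(27, -1)))*(c - 16229) = (107083 - 701)*(-408120 - 16229) = 106382*(-424349) = -45143095318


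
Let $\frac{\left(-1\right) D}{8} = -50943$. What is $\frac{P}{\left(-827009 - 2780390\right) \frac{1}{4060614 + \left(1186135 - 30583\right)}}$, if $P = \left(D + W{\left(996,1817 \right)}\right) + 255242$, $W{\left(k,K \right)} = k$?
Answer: $- \frac{3462397099812}{3607399} \approx -9.598 \cdot 10^{5}$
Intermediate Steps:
$D = 407544$ ($D = \left(-8\right) \left(-50943\right) = 407544$)
$P = 663782$ ($P = \left(407544 + 996\right) + 255242 = 408540 + 255242 = 663782$)
$\frac{P}{\left(-827009 - 2780390\right) \frac{1}{4060614 + \left(1186135 - 30583\right)}} = \frac{663782}{\left(-827009 - 2780390\right) \frac{1}{4060614 + \left(1186135 - 30583\right)}} = \frac{663782}{\left(-3607399\right) \frac{1}{4060614 + \left(1186135 - 30583\right)}} = \frac{663782}{\left(-3607399\right) \frac{1}{4060614 + 1155552}} = \frac{663782}{\left(-3607399\right) \frac{1}{5216166}} = \frac{663782}{- \frac{3607399}{5216166}} = 663782 \left(- \frac{5216166}{3607399}\right) = - \frac{3462397099812}{3607399}$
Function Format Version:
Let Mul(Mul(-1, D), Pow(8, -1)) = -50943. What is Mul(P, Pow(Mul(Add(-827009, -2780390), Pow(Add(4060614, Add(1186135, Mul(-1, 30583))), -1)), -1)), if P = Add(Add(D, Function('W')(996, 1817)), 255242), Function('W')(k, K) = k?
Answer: Rational(-3462397099812, 3607399) ≈ -9.5980e+5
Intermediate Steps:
D = 407544 (D = Mul(-8, -50943) = 407544)
P = 663782 (P = Add(Add(407544, 996), 255242) = Add(408540, 255242) = 663782)
Mul(P, Pow(Mul(Add(-827009, -2780390), Pow(Add(4060614, Add(1186135, Mul(-1, 30583))), -1)), -1)) = Mul(663782, Pow(Mul(Add(-827009, -2780390), Pow(Add(4060614, Add(1186135, Mul(-1, 30583))), -1)), -1)) = Mul(663782, Pow(Mul(-3607399, Pow(Add(4060614, Add(1186135, -30583)), -1)), -1)) = Mul(663782, Pow(Mul(-3607399, Pow(Add(4060614, 1155552), -1)), -1)) = Mul(663782, Pow(Mul(-3607399, Pow(5216166, -1)), -1)) = Mul(663782, Pow(Mul(-3607399, Rational(1, 5216166)), -1)) = Mul(663782, Pow(Rational(-3607399, 5216166), -1)) = Mul(663782, Rational(-5216166, 3607399)) = Rational(-3462397099812, 3607399)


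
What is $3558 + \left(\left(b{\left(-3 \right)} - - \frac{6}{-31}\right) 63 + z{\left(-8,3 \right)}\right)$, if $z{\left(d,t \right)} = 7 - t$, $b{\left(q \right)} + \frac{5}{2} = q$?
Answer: $\frac{198605}{62} \approx 3203.3$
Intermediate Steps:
$b{\left(q \right)} = - \frac{5}{2} + q$
$3558 + \left(\left(b{\left(-3 \right)} - - \frac{6}{-31}\right) 63 + z{\left(-8,3 \right)}\right) = 3558 + \left(\left(\left(- \frac{5}{2} - 3\right) - - \frac{6}{-31}\right) 63 + \left(7 - 3\right)\right) = 3558 + \left(\left(- \frac{11}{2} - \left(-6\right) \left(- \frac{1}{31}\right)\right) 63 + \left(7 - 3\right)\right) = 3558 + \left(\left(- \frac{11}{2} - \frac{6}{31}\right) 63 + 4\right) = 3558 + \left(\left(- \frac{353}{62}\right) 63 + 4\right) = 3558 + \left(- \frac{22239}{62} + 4\right) = 3558 - \frac{21991}{62} = \frac{198605}{62}$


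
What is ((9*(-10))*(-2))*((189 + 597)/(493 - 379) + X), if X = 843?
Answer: 2906640/19 ≈ 1.5298e+5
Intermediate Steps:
((9*(-10))*(-2))*((189 + 597)/(493 - 379) + X) = ((9*(-10))*(-2))*((189 + 597)/(493 - 379) + 843) = (-90*(-2))*(786/114 + 843) = 180*(786*(1/114) + 843) = 180*(131/19 + 843) = 180*(16148/19) = 2906640/19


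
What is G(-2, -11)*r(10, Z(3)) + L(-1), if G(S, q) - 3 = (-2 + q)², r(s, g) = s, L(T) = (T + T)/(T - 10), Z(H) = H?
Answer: 18922/11 ≈ 1720.2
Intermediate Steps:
L(T) = 2*T/(-10 + T) (L(T) = (2*T)/(-10 + T) = 2*T/(-10 + T))
G(S, q) = 3 + (-2 + q)²
G(-2, -11)*r(10, Z(3)) + L(-1) = (3 + (-2 - 11)²)*10 + 2*(-1)/(-10 - 1) = (3 + (-13)²)*10 + 2*(-1)/(-11) = (3 + 169)*10 + 2*(-1)*(-1/11) = 172*10 + 2/11 = 1720 + 2/11 = 18922/11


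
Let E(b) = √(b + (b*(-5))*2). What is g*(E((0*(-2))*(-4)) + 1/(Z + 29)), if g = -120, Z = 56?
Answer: -24/17 ≈ -1.4118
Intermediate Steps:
E(b) = 3*√(-b) (E(b) = √(b - 5*b*2) = √(b - 10*b) = √(-9*b) = 3*√(-b))
g*(E((0*(-2))*(-4)) + 1/(Z + 29)) = -120*(3*√(-0*(-2)*(-4)) + 1/(56 + 29)) = -120*(3*√(-0*(-4)) + 1/85) = -120*(3*√(-1*0) + 1/85) = -120*(3*√0 + 1/85) = -120*(3*0 + 1/85) = -120*(0 + 1/85) = -120*1/85 = -24/17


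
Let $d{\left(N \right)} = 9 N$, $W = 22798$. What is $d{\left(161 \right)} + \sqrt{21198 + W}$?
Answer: $1449 + 2 \sqrt{10999} \approx 1658.8$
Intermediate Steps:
$d{\left(161 \right)} + \sqrt{21198 + W} = 9 \cdot 161 + \sqrt{21198 + 22798} = 1449 + \sqrt{43996} = 1449 + 2 \sqrt{10999}$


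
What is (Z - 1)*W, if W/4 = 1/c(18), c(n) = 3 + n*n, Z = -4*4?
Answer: -68/327 ≈ -0.20795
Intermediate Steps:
Z = -16
c(n) = 3 + n²
W = 4/327 (W = 4/(3 + 18²) = 4/(3 + 324) = 4/327 ≈ 0.012232)
(Z - 1)*W = (-16 - 1)*(4/327) = -17*4/327 = -68/327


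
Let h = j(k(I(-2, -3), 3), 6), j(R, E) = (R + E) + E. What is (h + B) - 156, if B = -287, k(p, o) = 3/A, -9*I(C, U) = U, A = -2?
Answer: -865/2 ≈ -432.50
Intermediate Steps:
I(C, U) = -U/9
k(p, o) = -3/2 (k(p, o) = 3/(-2) = 3*(-1/2) = -3/2)
j(R, E) = R + 2*E (j(R, E) = (E + R) + E = R + 2*E)
h = 21/2 (h = -3/2 + 2*6 = -3/2 + 12 = 21/2 ≈ 10.500)
(h + B) - 156 = (21/2 - 287) - 156 = -553/2 - 156 = -865/2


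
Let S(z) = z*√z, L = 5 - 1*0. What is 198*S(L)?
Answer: 990*√5 ≈ 2213.7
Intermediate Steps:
L = 5 (L = 5 + 0 = 5)
S(z) = z^(3/2)
198*S(L) = 198*5^(3/2) = 198*(5*√5) = 990*√5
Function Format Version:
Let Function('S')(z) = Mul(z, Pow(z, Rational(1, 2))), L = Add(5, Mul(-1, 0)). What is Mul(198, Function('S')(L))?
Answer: Mul(990, Pow(5, Rational(1, 2))) ≈ 2213.7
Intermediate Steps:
L = 5 (L = Add(5, 0) = 5)
Function('S')(z) = Pow(z, Rational(3, 2))
Mul(198, Function('S')(L)) = Mul(198, Pow(5, Rational(3, 2))) = Mul(198, Mul(5, Pow(5, Rational(1, 2)))) = Mul(990, Pow(5, Rational(1, 2)))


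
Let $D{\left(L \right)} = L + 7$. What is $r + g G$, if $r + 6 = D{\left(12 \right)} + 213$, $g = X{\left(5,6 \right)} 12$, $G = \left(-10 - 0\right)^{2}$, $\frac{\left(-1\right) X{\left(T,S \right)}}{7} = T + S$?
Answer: $-92174$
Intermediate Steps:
$D{\left(L \right)} = 7 + L$
$X{\left(T,S \right)} = - 7 S - 7 T$ ($X{\left(T,S \right)} = - 7 \left(T + S\right) = - 7 \left(S + T\right) = - 7 S - 7 T$)
$G = 100$ ($G = \left(-10 + 0\right)^{2} = \left(-10\right)^{2} = 100$)
$g = -924$ ($g = \left(\left(-7\right) 6 - 35\right) 12 = \left(-42 - 35\right) 12 = \left(-77\right) 12 = -924$)
$r = 226$ ($r = -6 + \left(\left(7 + 12\right) + 213\right) = -6 + \left(19 + 213\right) = -6 + 232 = 226$)
$r + g G = 226 - 92400 = -92174$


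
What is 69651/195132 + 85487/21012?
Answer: 378015752/85419033 ≈ 4.4254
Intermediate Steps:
69651/195132 + 85487/21012 = 69651*(1/195132) + 85487*(1/21012) = 23217/65044 + 85487/21012 = 378015752/85419033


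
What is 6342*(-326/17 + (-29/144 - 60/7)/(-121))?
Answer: -5981296787/49368 ≈ -1.2116e+5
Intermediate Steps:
6342*(-326/17 + (-29/144 - 60/7)/(-121)) = 6342*(-326*1/17 + (-29*1/144 - 60*⅐)*(-1/121)) = 6342*(-326/17 + (-29/144 - 60/7)*(-1/121)) = 6342*(-326/17 - 8843/1008*(-1/121)) = 6342*(-326/17 + 8843/121968) = 6342*(-39611237/2073456) = -5981296787/49368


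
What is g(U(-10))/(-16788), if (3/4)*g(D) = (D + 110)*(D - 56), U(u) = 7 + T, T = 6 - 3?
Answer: 1840/4197 ≈ 0.43841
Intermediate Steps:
T = 3
U(u) = 10 (U(u) = 7 + 3 = 10)
g(D) = 4*(-56 + D)*(110 + D)/3 (g(D) = 4*((D + 110)*(D - 56))/3 = 4*((110 + D)*(-56 + D))/3 = 4*((-56 + D)*(110 + D))/3 = 4*(-56 + D)*(110 + D)/3)
g(U(-10))/(-16788) = (-24640/3 + 72*10 + (4/3)*10**2)/(-16788) = (-24640/3 + 720 + (4/3)*100)*(-1/16788) = (-24640/3 + 720 + 400/3)*(-1/16788) = -7360*(-1/16788) = 1840/4197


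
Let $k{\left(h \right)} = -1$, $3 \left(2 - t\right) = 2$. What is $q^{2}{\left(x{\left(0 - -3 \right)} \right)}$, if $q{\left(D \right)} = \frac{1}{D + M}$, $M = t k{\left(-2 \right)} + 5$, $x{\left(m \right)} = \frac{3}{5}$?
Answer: $\frac{225}{4096} \approx 0.054932$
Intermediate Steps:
$t = \frac{4}{3}$ ($t = 2 - \frac{2}{3} = \frac{4}{3} \approx 1.3333$)
$x{\left(m \right)} = \frac{3}{5}$ ($x{\left(m \right)} = 3 \cdot \frac{1}{5} = \frac{3}{5}$)
$M = \frac{11}{3}$ ($M = \frac{4}{3} \left(-1\right) + 5 = - \frac{4}{3} + 5 = \frac{11}{3} \approx 3.6667$)
$q{\left(D \right)} = \frac{1}{\frac{11}{3} + D}$ ($q{\left(D \right)} = \frac{1}{D + \frac{11}{3}} = \frac{1}{\frac{11}{3} + D}$)
$q^{2}{\left(x{\left(0 - -3 \right)} \right)} = \left(\frac{3}{11 + 3 \cdot \frac{3}{5}}\right)^{2} = \left(\frac{3}{11 + \frac{9}{5}}\right)^{2} = \left(\frac{3}{\frac{64}{5}}\right)^{2} = \left(3 \cdot \frac{5}{64}\right)^{2} = \left(\frac{15}{64}\right)^{2} = \frac{225}{4096}$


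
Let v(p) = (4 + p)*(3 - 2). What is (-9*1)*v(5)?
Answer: -81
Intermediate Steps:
v(p) = 4 + p (v(p) = (4 + p)*1 = 4 + p)
(-9*1)*v(5) = (-9*1)*(4 + 5) = -9*9 = -81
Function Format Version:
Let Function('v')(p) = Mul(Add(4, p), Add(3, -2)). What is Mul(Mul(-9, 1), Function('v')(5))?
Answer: -81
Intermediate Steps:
Function('v')(p) = Add(4, p) (Function('v')(p) = Mul(Add(4, p), 1) = Add(4, p))
Mul(Mul(-9, 1), Function('v')(5)) = Mul(Mul(-9, 1), Add(4, 5)) = Mul(-9, 9) = -81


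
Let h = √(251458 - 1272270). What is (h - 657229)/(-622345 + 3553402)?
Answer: -657229/2931057 + 2*I*√255203/2931057 ≈ -0.22423 + 0.00034471*I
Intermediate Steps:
h = 2*I*√255203 (h = √(-1020812) = 2*I*√255203 ≈ 1010.4*I)
(h - 657229)/(-622345 + 3553402) = (2*I*√255203 - 657229)/(-622345 + 3553402) = (-657229 + 2*I*√255203)/2931057 = (-657229 + 2*I*√255203)*(1/2931057) = -657229/2931057 + 2*I*√255203/2931057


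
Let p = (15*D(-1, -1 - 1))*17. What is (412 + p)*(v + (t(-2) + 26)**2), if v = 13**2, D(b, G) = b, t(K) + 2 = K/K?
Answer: 124658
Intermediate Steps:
t(K) = -1 (t(K) = -2 + K/K = -2 + 1 = -1)
p = -255 (p = (15*(-1))*17 = -15*17 = -255)
v = 169
(412 + p)*(v + (t(-2) + 26)**2) = (412 - 255)*(169 + (-1 + 26)**2) = 157*(169 + 25**2) = 157*(169 + 625) = 157*794 = 124658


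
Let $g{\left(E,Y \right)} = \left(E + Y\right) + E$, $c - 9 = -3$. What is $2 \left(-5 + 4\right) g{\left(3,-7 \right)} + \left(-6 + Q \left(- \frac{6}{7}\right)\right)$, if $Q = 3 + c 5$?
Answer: $- \frac{226}{7} \approx -32.286$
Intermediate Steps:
$c = 6$ ($c = 9 - 3 = 6$)
$g{\left(E,Y \right)} = Y + 2 E$
$Q = 33$ ($Q = 3 + 6 \cdot 5 = 3 + 30 = 33$)
$2 \left(-5 + 4\right) g{\left(3,-7 \right)} + \left(-6 + Q \left(- \frac{6}{7}\right)\right) = 2 \left(-5 + 4\right) \left(-7 + 2 \cdot 3\right) + \left(-6 + 33 \left(- \frac{6}{7}\right)\right) = 2 \left(-1\right) \left(-7 + 6\right) + \left(-6 + 33 \left(\left(-6\right) \frac{1}{7}\right)\right) = \left(-2\right) \left(-1\right) + \left(-6 + 33 \left(- \frac{6}{7}\right)\right) = 2 - \frac{240}{7} = - \frac{226}{7}$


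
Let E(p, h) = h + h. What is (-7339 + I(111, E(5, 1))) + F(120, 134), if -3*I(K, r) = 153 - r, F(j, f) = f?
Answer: -21766/3 ≈ -7255.3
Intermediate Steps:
E(p, h) = 2*h
I(K, r) = -51 + r/3 (I(K, r) = -(153 - r)/3 = -51 + r/3)
(-7339 + I(111, E(5, 1))) + F(120, 134) = (-7339 + (-51 + (2*1)/3)) + 134 = (-7339 + (-51 + (⅓)*2)) + 134 = (-7339 + (-51 + ⅔)) + 134 = (-7339 - 151/3) + 134 = -22168/3 + 134 = -21766/3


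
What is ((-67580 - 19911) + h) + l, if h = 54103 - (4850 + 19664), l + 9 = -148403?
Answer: -206314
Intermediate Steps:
l = -148412 (l = -9 - 148403 = -148412)
h = 29589 (h = 54103 - 1*24514 = 54103 - 24514 = 29589)
((-67580 - 19911) + h) + l = ((-67580 - 19911) + 29589) - 148412 = (-87491 + 29589) - 148412 = -57902 - 148412 = -206314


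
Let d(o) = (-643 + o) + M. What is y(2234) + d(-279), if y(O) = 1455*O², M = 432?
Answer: 7261549490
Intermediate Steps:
d(o) = -211 + o (d(o) = (-643 + o) + 432 = -211 + o)
y(2234) + d(-279) = 1455*2234² + (-211 - 279) = 1455*4990756 - 490 = 7261549980 - 490 = 7261549490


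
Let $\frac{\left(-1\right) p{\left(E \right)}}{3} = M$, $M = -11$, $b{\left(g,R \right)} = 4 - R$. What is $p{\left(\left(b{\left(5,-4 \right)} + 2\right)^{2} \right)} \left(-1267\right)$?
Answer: $-41811$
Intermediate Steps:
$p{\left(E \right)} = 33$ ($p{\left(E \right)} = \left(-3\right) \left(-11\right) = 33$)
$p{\left(\left(b{\left(5,-4 \right)} + 2\right)^{2} \right)} \left(-1267\right) = 33 \left(-1267\right) = -41811$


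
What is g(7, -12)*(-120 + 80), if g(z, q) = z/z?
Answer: -40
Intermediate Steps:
g(z, q) = 1
g(7, -12)*(-120 + 80) = 1*(-120 + 80) = 1*(-40) = -40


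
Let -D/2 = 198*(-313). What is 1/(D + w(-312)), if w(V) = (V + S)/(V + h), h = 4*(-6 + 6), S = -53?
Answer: 312/38672141 ≈ 8.0678e-6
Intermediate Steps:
h = 0 (h = 4*0 = 0)
D = 123948 (D = -396*(-313) = -2*(-61974) = 123948)
w(V) = (-53 + V)/V (w(V) = (V - 53)/(V + 0) = (-53 + V)/V)
1/(D + w(-312)) = 1/(123948 + (-53 - 312)/(-312)) = 1/(123948 - 1/312*(-365)) = 1/(123948 + 365/312) = 1/(38672141/312) = 312/38672141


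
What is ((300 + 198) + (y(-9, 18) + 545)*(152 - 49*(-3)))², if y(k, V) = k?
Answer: 25844420644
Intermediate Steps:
((300 + 198) + (y(-9, 18) + 545)*(152 - 49*(-3)))² = ((300 + 198) + (-9 + 545)*(152 - 49*(-3)))² = (498 + 536*(152 + 147))² = (498 + 536*299)² = (498 + 160264)² = 160762² = 25844420644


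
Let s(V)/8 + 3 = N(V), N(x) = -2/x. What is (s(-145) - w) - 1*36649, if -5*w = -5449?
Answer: -1095118/29 ≈ -37763.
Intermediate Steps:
w = 5449/5 (w = -⅕*(-5449) = 5449/5 ≈ 1089.8)
s(V) = -24 - 16/V (s(V) = -24 + 8*(-2/V) = -24 - 16/V)
(s(-145) - w) - 1*36649 = ((-24 - 16/(-145)) - 1*5449/5) - 1*36649 = ((-24 - 16*(-1/145)) - 5449/5) - 36649 = ((-24 + 16/145) - 5449/5) - 36649 = (-3464/145 - 5449/5) - 36649 = -32297/29 - 36649 = -1095118/29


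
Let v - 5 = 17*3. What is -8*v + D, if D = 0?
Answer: -448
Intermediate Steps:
v = 56 (v = 5 + 17*3 = 5 + 51 = 56)
-8*v + D = -8*56 + 0 = -448 + 0 = -448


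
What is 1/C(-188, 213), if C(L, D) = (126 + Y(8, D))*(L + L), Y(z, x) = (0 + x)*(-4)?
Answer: 1/272976 ≈ 3.6633e-6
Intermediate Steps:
Y(z, x) = -4*x (Y(z, x) = x*(-4) = -4*x)
C(L, D) = 2*L*(126 - 4*D) (C(L, D) = (126 - 4*D)*(L + L) = (126 - 4*D)*(2*L) = 2*L*(126 - 4*D))
1/C(-188, 213) = 1/(4*(-188)*(63 - 2*213)) = 1/(4*(-188)*(63 - 426)) = 1/(4*(-188)*(-363)) = 1/272976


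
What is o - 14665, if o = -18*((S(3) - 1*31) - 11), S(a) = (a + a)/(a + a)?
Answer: -13927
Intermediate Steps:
S(a) = 1 (S(a) = (2*a)/((2*a)) = (2*a)*(1/(2*a)) = 1)
o = 738 (o = -18*((1 - 1*31) - 11) = -18*((1 - 31) - 11) = -18*(-30 - 11) = -18*(-41) = 738)
o - 14665 = 738 - 14665 = -13927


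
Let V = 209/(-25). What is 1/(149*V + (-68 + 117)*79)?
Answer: 25/65634 ≈ 0.00038090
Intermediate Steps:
V = -209/25 (V = 209*(-1/25) = -209/25 ≈ -8.3600)
1/(149*V + (-68 + 117)*79) = 1/(149*(-209/25) + (-68 + 117)*79) = 1/(-31141/25 + 49*79) = 1/(-31141/25 + 3871) = 1/(65634/25) = 25/65634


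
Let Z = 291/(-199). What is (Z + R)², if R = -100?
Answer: 407676481/39601 ≈ 10295.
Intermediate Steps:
Z = -291/199 (Z = 291*(-1/199) = -291/199 ≈ -1.4623)
(Z + R)² = (-291/199 - 100)² = (-20191/199)² = 407676481/39601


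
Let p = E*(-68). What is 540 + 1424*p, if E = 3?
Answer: -289956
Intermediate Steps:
p = -204 (p = 3*(-68) = -204)
540 + 1424*p = 540 + 1424*(-204) = 540 - 290496 = -289956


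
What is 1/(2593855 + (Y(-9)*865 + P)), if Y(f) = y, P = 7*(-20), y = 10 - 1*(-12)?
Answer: 1/2612745 ≈ 3.8274e-7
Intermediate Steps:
y = 22 (y = 10 + 12 = 22)
P = -140
Y(f) = 22
1/(2593855 + (Y(-9)*865 + P)) = 1/(2593855 + (22*865 - 140)) = 1/(2593855 + (19030 - 140)) = 1/(2593855 + 18890) = 1/2612745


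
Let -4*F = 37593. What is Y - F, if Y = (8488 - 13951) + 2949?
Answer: 27537/4 ≈ 6884.3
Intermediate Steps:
Y = -2514 (Y = -5463 + 2949 = -2514)
F = -37593/4 (F = -¼*37593 = -37593/4 ≈ -9398.3)
Y - F = -2514 - 1*(-37593/4) = -2514 + 37593/4 = 27537/4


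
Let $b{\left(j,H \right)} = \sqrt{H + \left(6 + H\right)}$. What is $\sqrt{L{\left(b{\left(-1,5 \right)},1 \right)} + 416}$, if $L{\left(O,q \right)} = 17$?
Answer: $\sqrt{433} \approx 20.809$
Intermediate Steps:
$b{\left(j,H \right)} = \sqrt{6 + 2 H}$
$\sqrt{L{\left(b{\left(-1,5 \right)},1 \right)} + 416} = \sqrt{17 + 416} = \sqrt{433}$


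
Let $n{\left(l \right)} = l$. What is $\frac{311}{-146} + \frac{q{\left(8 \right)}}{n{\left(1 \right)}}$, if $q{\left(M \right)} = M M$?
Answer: $\frac{9033}{146} \approx 61.87$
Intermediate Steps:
$q{\left(M \right)} = M^{2}$
$\frac{311}{-146} + \frac{q{\left(8 \right)}}{n{\left(1 \right)}} = \frac{311}{-146} + \frac{8^{2}}{1} = 311 \left(- \frac{1}{146}\right) + 64 \cdot 1 = - \frac{311}{146} + 64 = \frac{9033}{146}$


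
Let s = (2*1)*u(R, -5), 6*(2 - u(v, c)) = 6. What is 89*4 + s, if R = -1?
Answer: 358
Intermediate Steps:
u(v, c) = 1 (u(v, c) = 2 - ⅙*6 = 2 - 1 = 1)
s = 2 (s = (2*1)*1 = 2*1 = 2)
89*4 + s = 89*4 + 2 = 356 + 2 = 358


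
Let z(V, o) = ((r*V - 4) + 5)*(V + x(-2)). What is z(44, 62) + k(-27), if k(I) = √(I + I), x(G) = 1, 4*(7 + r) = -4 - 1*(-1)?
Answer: -15300 + 3*I*√6 ≈ -15300.0 + 7.3485*I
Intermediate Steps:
r = -31/4 (r = -7 + (-4 - 1*(-1))/4 = -7 + (-4 + 1)/4 = -7 + (¼)*(-3) = -7 - ¾ = -31/4 ≈ -7.7500)
k(I) = √2*√I (k(I) = √(2*I) = √2*√I)
z(V, o) = (1 + V)*(1 - 31*V/4) (z(V, o) = ((-31*V/4 - 4) + 5)*(V + 1) = ((-4 - 31*V/4) + 5)*(1 + V) = (1 - 31*V/4)*(1 + V) = (1 + V)*(1 - 31*V/4))
z(44, 62) + k(-27) = (1 - 31/4*44² - 27/4*44) + √2*√(-27) = (1 - 31/4*1936 - 297) + √2*(3*I*√3) = (1 - 15004 - 297) + 3*I*√6 = -15300 + 3*I*√6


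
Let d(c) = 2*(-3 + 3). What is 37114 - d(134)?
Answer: 37114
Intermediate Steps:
d(c) = 0 (d(c) = 2*0 = 0)
37114 - d(134) = 37114 - 1*0 = 37114 + 0 = 37114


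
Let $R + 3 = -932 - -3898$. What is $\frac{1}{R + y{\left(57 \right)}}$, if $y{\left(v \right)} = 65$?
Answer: $\frac{1}{3028} \approx 0.00033025$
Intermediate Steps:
$R = 2963$ ($R = -3 - -2966 = -3 + \left(-932 + 3898\right) = -3 + 2966 = 2963$)
$\frac{1}{R + y{\left(57 \right)}} = \frac{1}{2963 + 65} = \frac{1}{3028}$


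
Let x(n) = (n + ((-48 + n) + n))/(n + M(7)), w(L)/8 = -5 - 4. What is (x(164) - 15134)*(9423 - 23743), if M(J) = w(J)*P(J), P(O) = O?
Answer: 3684538864/17 ≈ 2.1674e+8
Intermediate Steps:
w(L) = -72 (w(L) = 8*(-5 - 4) = 8*(-9) = -72)
M(J) = -72*J
x(n) = (-48 + 3*n)/(-504 + n) (x(n) = (n + ((-48 + n) + n))/(n - 72*7) = (n + (-48 + 2*n))/(n - 504) = (-48 + 3*n)/(-504 + n))
(x(164) - 15134)*(9423 - 23743) = (3*(-16 + 164)/(-504 + 164) - 15134)*(9423 - 23743) = (3*148/(-340) - 15134)*(-14320) = (3*(-1/340)*148 - 15134)*(-14320) = (-111/85 - 15134)*(-14320) = -1286501/85*(-14320) = 3684538864/17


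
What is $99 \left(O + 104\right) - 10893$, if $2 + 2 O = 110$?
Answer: $4749$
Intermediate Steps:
$O = 54$ ($O = -1 + \frac{1}{2} \cdot 110 = -1 + 55 = 54$)
$99 \left(O + 104\right) - 10893 = 99 \left(54 + 104\right) - 10893 = 99 \cdot 158 - 10893 = 15642 - 10893 = 4749$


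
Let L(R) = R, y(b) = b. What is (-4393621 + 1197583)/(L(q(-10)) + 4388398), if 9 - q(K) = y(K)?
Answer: -3196038/4388417 ≈ -0.72829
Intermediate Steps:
q(K) = 9 - K
(-4393621 + 1197583)/(L(q(-10)) + 4388398) = (-4393621 + 1197583)/((9 - 1*(-10)) + 4388398) = -3196038/((9 + 10) + 4388398) = -3196038/(19 + 4388398) = -3196038/4388417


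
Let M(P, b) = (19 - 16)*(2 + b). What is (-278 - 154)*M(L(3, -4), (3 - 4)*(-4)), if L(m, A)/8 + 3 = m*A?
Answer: -7776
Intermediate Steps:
L(m, A) = -24 + 8*A*m (L(m, A) = -24 + 8*(m*A) = -24 + 8*(A*m) = -24 + 8*A*m)
M(P, b) = 6 + 3*b (M(P, b) = 3*(2 + b) = 6 + 3*b)
(-278 - 154)*M(L(3, -4), (3 - 4)*(-4)) = (-278 - 154)*(6 + 3*((3 - 4)*(-4))) = -432*(6 + 3*(-1*(-4))) = -432*(6 + 3*4) = -432*(6 + 12) = -432*18 = -7776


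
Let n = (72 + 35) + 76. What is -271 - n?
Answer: -454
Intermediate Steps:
n = 183 (n = 107 + 76 = 183)
-271 - n = -271 - 1*183 = -271 - 183 = -454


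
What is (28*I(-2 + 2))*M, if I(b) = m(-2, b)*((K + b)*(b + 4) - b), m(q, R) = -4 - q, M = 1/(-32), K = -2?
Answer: -14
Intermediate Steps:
M = -1/32 ≈ -0.031250
I(b) = 2*b - 2*(-2 + b)*(4 + b) (I(b) = (-4 - 1*(-2))*((-2 + b)*(b + 4) - b) = (-4 + 2)*((-2 + b)*(4 + b) - b) = -2*(-b + (-2 + b)*(4 + b)) = 2*b - 2*(-2 + b)*(4 + b))
(28*I(-2 + 2))*M = (28*(16 - 2*(-2 + 2) - 2*(-2 + 2)**2))*(-1/32) = (28*(16 - 2*0 - 2*0**2))*(-1/32) = (28*(16 + 0 - 2*0))*(-1/32) = (28*(16 + 0 + 0))*(-1/32) = (28*16)*(-1/32) = 448*(-1/32) = -14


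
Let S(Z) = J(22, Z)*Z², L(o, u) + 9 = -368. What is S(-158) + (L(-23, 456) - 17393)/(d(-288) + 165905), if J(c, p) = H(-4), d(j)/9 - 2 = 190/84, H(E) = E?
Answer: -231986406972/2323207 ≈ -99856.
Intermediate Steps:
d(j) = 537/14 (d(j) = 18 + 9*(190/84) = 18 + 9*(190*(1/84)) = 18 + 9*(95/42) = 18 + 285/14 = 537/14)
L(o, u) = -377 (L(o, u) = -9 - 368 = -377)
J(c, p) = -4
S(Z) = -4*Z²
S(-158) + (L(-23, 456) - 17393)/(d(-288) + 165905) = -4*(-158)² + (-377 - 17393)/(537/14 + 165905) = -4*24964 - 17770/2323207/14 = -99856 - 17770*14/2323207 = -99856 - 248780/2323207 = -231986406972/2323207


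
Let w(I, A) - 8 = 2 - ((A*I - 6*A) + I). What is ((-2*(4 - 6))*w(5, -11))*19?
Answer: -456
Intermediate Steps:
w(I, A) = 10 - I + 6*A - A*I (w(I, A) = 8 + (2 - ((A*I - 6*A) + I)) = 8 + (2 - ((-6*A + A*I) + I)) = 8 + (2 - (I - 6*A + A*I)) = 8 + (2 + (-I + 6*A - A*I)) = 8 + (2 - I + 6*A - A*I) = 10 - I + 6*A - A*I)
((-2*(4 - 6))*w(5, -11))*19 = ((-2*(4 - 6))*(10 - 1*5 + 6*(-11) - 1*(-11)*5))*19 = ((-2*(-2))*(10 - 5 - 66 + 55))*19 = (4*(-6))*19 = -24*19 = -456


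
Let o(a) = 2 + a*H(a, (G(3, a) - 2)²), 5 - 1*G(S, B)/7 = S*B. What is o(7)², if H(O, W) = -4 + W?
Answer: 8271174916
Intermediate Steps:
G(S, B) = 35 - 7*B*S (G(S, B) = 35 - 7*S*B = 35 - 7*B*S)
o(a) = 2 + a*(-4 + (33 - 21*a)²) (o(a) = 2 + a*(-4 + ((35 - 7*a*3) - 2)²) = 2 + a*(-4 + ((35 - 21*a) - 2)²) = 2 + a*(-4 + (33 - 21*a)²))
o(7)² = (2 + 7*(-4 + 9*(-11 + 7*7)²))² = (2 + 7*(-4 + 9*(-11 + 49)²))² = (2 + 7*(-4 + 9*38²))² = (2 + 7*(-4 + 9*1444))² = (2 + 7*(-4 + 12996))² = (2 + 7*12992)² = (2 + 90944)² = 90946² = 8271174916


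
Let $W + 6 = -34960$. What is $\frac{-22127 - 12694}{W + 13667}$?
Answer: $\frac{34821}{21299} \approx 1.6349$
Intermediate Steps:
$W = -34966$ ($W = -6 - 34960 = -34966$)
$\frac{-22127 - 12694}{W + 13667} = \frac{-22127 - 12694}{-34966 + 13667} = - \frac{34821}{-21299} = \left(-34821\right) \left(- \frac{1}{21299}\right) = \frac{34821}{21299}$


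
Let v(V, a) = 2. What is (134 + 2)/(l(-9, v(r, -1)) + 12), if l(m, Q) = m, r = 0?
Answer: 136/3 ≈ 45.333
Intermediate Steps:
(134 + 2)/(l(-9, v(r, -1)) + 12) = (134 + 2)/(-9 + 12) = 136/3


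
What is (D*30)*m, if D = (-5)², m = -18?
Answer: -13500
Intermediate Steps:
D = 25
(D*30)*m = (25*30)*(-18) = 750*(-18) = -13500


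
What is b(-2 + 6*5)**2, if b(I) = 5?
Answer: 25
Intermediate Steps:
b(-2 + 6*5)**2 = 5**2 = 25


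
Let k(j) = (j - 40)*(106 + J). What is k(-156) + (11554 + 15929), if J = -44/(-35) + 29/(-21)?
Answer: 100969/15 ≈ 6731.3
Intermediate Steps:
J = -13/105 (J = -44*(-1/35) + 29*(-1/21) = 44/35 - 29/21 = -13/105 ≈ -0.12381)
k(j) = -88936/21 + 11117*j/105 (k(j) = (j - 40)*(106 - 13/105) = (-40 + j)*(11117/105) = -88936/21 + 11117*j/105)
k(-156) + (11554 + 15929) = (-88936/21 + (11117/105)*(-156)) + (11554 + 15929) = (-88936/21 - 578084/35) + 27483 = -311276/15 + 27483 = 100969/15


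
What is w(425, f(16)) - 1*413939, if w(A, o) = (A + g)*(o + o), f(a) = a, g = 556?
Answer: -382547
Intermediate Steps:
w(A, o) = 2*o*(556 + A) (w(A, o) = (A + 556)*(o + o) = (556 + A)*(2*o) = 2*o*(556 + A))
w(425, f(16)) - 1*413939 = 2*16*(556 + 425) - 1*413939 = 2*16*981 - 413939 = 31392 - 413939 = -382547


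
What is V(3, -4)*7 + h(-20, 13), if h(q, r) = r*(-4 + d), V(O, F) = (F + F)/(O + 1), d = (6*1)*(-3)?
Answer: -300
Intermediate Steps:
d = -18 (d = 6*(-3) = -18)
V(O, F) = 2*F/(1 + O) (V(O, F) = (2*F)/(1 + O) = 2*F/(1 + O))
h(q, r) = -22*r (h(q, r) = r*(-4 - 18) = r*(-22) = -22*r)
V(3, -4)*7 + h(-20, 13) = (2*(-4)/(1 + 3))*7 - 22*13 = (2*(-4)/4)*7 - 286 = (2*(-4)*(¼))*7 - 286 = -2*7 - 286 = -14 - 286 = -300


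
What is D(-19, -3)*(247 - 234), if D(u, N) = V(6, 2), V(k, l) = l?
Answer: 26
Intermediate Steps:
D(u, N) = 2
D(-19, -3)*(247 - 234) = 2*(247 - 234) = 2*13 = 26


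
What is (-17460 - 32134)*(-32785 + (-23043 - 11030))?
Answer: 3315755652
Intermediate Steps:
(-17460 - 32134)*(-32785 + (-23043 - 11030)) = -49594*(-32785 - 34073) = -49594*(-66858) = 3315755652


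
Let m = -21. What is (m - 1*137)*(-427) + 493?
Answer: 67959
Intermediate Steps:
(m - 1*137)*(-427) + 493 = (-21 - 1*137)*(-427) + 493 = (-21 - 137)*(-427) + 493 = -158*(-427) + 493 = 67466 + 493 = 67959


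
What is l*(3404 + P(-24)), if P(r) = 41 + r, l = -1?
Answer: -3421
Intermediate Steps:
l*(3404 + P(-24)) = -(3404 + (41 - 24)) = -(3404 + 17) = -1*3421 = -3421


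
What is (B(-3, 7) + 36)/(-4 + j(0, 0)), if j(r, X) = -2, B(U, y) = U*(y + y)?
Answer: 1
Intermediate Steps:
B(U, y) = 2*U*y (B(U, y) = U*(2*y) = 2*U*y)
(B(-3, 7) + 36)/(-4 + j(0, 0)) = (2*(-3)*7 + 36)/(-4 - 2) = (-42 + 36)/(-6) = -1/6*(-6) = 1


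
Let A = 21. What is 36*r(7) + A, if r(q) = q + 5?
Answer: 453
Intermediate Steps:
r(q) = 5 + q
36*r(7) + A = 36*(5 + 7) + 21 = 36*12 + 21 = 432 + 21 = 453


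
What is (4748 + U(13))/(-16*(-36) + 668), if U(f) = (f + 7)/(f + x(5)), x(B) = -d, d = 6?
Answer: 8314/2177 ≈ 3.8190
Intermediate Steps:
x(B) = -6 (x(B) = -1*6 = -6)
U(f) = (7 + f)/(-6 + f) (U(f) = (f + 7)/(f - 6) = (7 + f)/(-6 + f))
(4748 + U(13))/(-16*(-36) + 668) = (4748 + (7 + 13)/(-6 + 13))/(-16*(-36) + 668) = (4748 + 20/7)/(576 + 668) = (4748 + (1/7)*20)/1244 = (4748 + 20/7)*(1/1244) = (33256/7)*(1/1244) = 8314/2177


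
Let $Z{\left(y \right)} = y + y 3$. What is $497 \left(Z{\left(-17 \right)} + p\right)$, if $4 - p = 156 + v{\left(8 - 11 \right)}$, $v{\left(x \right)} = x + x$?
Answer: $-106358$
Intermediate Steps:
$v{\left(x \right)} = 2 x$
$Z{\left(y \right)} = 4 y$ ($Z{\left(y \right)} = y + 3 y = 4 y$)
$p = -146$ ($p = 4 - \left(156 + 2 \left(8 - 11\right)\right) = 4 - \left(156 + 2 \left(-3\right)\right) = 4 - \left(156 - 6\right) = 4 - 150 = -146$)
$497 \left(Z{\left(-17 \right)} + p\right) = 497 \left(4 \left(-17\right) - 146\right) = 497 \left(-68 - 146\right) = 497 \left(-214\right) = -106358$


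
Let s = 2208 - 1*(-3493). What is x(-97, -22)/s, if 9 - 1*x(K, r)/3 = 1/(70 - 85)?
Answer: 136/28505 ≈ 0.0047711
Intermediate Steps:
s = 5701 (s = 2208 + 3493 = 5701)
x(K, r) = 136/5 (x(K, r) = 27 - 3/(70 - 85) = 27 - 3/(-15) = 27 - 3*(-1/15) = 27 + ⅕ = 136/5)
x(-97, -22)/s = (136/5)/5701 = (136/5)*(1/5701) = 136/28505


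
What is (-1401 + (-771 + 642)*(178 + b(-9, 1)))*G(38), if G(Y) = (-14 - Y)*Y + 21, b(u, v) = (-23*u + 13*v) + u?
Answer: 100842810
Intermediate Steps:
b(u, v) = -22*u + 13*v
G(Y) = 21 + Y*(-14 - Y) (G(Y) = Y*(-14 - Y) + 21 = 21 + Y*(-14 - Y))
(-1401 + (-771 + 642)*(178 + b(-9, 1)))*G(38) = (-1401 + (-771 + 642)*(178 + (-22*(-9) + 13*1)))*(21 - 1*38² - 14*38) = (-1401 - 129*(178 + (198 + 13)))*(21 - 1*1444 - 532) = (-1401 - 129*(178 + 211))*(21 - 1444 - 532) = (-1401 - 129*389)*(-1955) = (-1401 - 50181)*(-1955) = -51582*(-1955) = 100842810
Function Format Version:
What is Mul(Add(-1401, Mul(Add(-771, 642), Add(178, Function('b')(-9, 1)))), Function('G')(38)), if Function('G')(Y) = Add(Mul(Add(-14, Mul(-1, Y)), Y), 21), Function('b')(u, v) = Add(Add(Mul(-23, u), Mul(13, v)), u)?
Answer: 100842810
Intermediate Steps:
Function('b')(u, v) = Add(Mul(-22, u), Mul(13, v))
Function('G')(Y) = Add(21, Mul(Y, Add(-14, Mul(-1, Y)))) (Function('G')(Y) = Add(Mul(Y, Add(-14, Mul(-1, Y))), 21) = Add(21, Mul(Y, Add(-14, Mul(-1, Y)))))
Mul(Add(-1401, Mul(Add(-771, 642), Add(178, Function('b')(-9, 1)))), Function('G')(38)) = Mul(Add(-1401, Mul(Add(-771, 642), Add(178, Add(Mul(-22, -9), Mul(13, 1))))), Add(21, Mul(-1, Pow(38, 2)), Mul(-14, 38))) = Mul(Add(-1401, Mul(-129, Add(178, Add(198, 13)))), Add(21, Mul(-1, 1444), -532)) = Mul(Add(-1401, Mul(-129, Add(178, 211))), Add(21, -1444, -532)) = Mul(Add(-1401, Mul(-129, 389)), -1955) = Mul(Add(-1401, -50181), -1955) = Mul(-51582, -1955) = 100842810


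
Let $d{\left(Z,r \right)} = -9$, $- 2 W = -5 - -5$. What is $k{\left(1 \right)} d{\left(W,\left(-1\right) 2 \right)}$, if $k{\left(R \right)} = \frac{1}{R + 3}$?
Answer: $- \frac{9}{4} \approx -2.25$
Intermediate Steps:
$W = 0$ ($W = - \frac{-5 - -5}{2} = - \frac{-5 + 5}{2} = \left(- \frac{1}{2}\right) 0 = 0$)
$k{\left(R \right)} = \frac{1}{3 + R}$
$k{\left(1 \right)} d{\left(W,\left(-1\right) 2 \right)} = \frac{1}{3 + 1} \left(-9\right) = \frac{1}{4} \left(-9\right) = - \frac{9}{4}$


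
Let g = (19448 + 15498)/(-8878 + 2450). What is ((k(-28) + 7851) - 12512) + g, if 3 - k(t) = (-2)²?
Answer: -15001141/3214 ≈ -4667.4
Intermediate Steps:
k(t) = -1 (k(t) = 3 - 1*(-2)² = 3 - 1*4 = 3 - 4 = -1)
g = -17473/3214 (g = 34946/(-6428) = 34946*(-1/6428) = -17473/3214 ≈ -5.4365)
((k(-28) + 7851) - 12512) + g = ((-1 + 7851) - 12512) - 17473/3214 = (7850 - 12512) - 17473/3214 = -4662 - 17473/3214 = -15001141/3214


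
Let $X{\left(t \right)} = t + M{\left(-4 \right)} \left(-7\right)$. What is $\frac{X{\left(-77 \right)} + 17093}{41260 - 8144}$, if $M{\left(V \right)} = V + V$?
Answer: $\frac{4268}{8279} \approx 0.51552$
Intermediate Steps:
$M{\left(V \right)} = 2 V$
$X{\left(t \right)} = 56 + t$ ($X{\left(t \right)} = t + 2 \left(-4\right) \left(-7\right) = t - -56 = t + 56 = 56 + t$)
$\frac{X{\left(-77 \right)} + 17093}{41260 - 8144} = \frac{\left(56 - 77\right) + 17093}{41260 - 8144} = \frac{-21 + 17093}{33116} = 17072 \cdot \frac{1}{33116} = \frac{4268}{8279}$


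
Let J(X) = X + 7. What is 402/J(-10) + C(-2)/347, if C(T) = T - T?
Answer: -134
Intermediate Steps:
J(X) = 7 + X
C(T) = 0
402/J(-10) + C(-2)/347 = 402/(7 - 10) + 0/347 = 402/(-3) + 0*(1/347) = 402*(-⅓) + 0 = -134 + 0 = -134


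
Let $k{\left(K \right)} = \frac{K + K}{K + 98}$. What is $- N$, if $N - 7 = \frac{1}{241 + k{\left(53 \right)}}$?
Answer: $- \frac{255630}{36497} \approx -7.0041$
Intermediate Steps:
$k{\left(K \right)} = \frac{2 K}{98 + K}$
$N = \frac{255630}{36497}$ ($N = 7 + \frac{1}{241 + 2 \cdot 53 \frac{1}{98 + 53}} = 7 + \frac{1}{241 + 2 \cdot 53 \cdot \frac{1}{151}} = 7 + \frac{1}{241 + \frac{106}{151}} = 7 + \frac{1}{\frac{36497}{151}} = 7 + \frac{151}{36497} = \frac{255630}{36497} \approx 7.0041$)
$- N = \left(-1\right) \frac{255630}{36497} = - \frac{255630}{36497}$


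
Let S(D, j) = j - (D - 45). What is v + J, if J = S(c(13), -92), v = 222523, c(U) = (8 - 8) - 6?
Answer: 222482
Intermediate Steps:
c(U) = -6 (c(U) = 0 - 6 = -6)
S(D, j) = 45 + j - D (S(D, j) = j - (-45 + D) = j + (45 - D) = 45 + j - D)
J = -41 (J = 45 - 92 - 1*(-6) = 45 - 92 + 6 = -41)
v + J = 222523 - 41 = 222482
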